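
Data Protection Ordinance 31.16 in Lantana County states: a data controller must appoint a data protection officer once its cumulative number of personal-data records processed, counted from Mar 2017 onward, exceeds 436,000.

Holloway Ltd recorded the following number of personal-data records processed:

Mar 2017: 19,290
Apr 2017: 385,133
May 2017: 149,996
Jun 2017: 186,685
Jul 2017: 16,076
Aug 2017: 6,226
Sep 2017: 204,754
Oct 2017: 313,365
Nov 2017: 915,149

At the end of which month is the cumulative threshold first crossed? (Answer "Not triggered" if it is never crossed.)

May 2017

Through Mar 2017: 19,290
Through Apr 2017: 404,423
Through May 2017: 554,419 ← exceeds threshold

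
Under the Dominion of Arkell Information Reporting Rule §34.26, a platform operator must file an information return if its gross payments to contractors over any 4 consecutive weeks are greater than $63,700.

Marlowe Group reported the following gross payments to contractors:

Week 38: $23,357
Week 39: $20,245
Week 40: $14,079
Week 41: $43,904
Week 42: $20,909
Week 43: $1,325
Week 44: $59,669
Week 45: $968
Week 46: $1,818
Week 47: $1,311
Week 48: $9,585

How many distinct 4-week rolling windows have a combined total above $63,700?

Week 38–Week 41: $23,357 + $20,245 + $14,079 + $43,904 = $101,585 (over)
Week 39–Week 42: $20,245 + $14,079 + $43,904 + $20,909 = $99,137 (over)
Week 40–Week 43: $14,079 + $43,904 + $20,909 + $1,325 = $80,217 (over)
Week 41–Week 44: $43,904 + $20,909 + $1,325 + $59,669 = $125,807 (over)
Week 42–Week 45: $20,909 + $1,325 + $59,669 + $968 = $82,871 (over)
Week 43–Week 46: $1,325 + $59,669 + $968 + $1,818 = $63,780 (over)
Week 44–Week 47: $59,669 + $968 + $1,818 + $1,311 = $63,766 (over)
Week 45–Week 48: $968 + $1,818 + $1,311 + $9,585 = $13,682 (under)
7 windows exceed the threshold.

7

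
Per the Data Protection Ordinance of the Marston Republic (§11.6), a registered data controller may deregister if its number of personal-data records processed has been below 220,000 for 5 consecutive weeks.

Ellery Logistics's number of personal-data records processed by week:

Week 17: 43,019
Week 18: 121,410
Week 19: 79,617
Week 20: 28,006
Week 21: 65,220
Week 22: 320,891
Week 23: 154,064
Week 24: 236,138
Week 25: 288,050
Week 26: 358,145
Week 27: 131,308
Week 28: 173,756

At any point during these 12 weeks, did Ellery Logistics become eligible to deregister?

Weeks below 220,000: Week 17, Week 18, Week 19, Week 20, Week 21, Week 23, Week 27, Week 28.
Longest run of consecutive weeks below the threshold: 5.
5 ≥ 5, so Ellery Logistics became eligible.

Yes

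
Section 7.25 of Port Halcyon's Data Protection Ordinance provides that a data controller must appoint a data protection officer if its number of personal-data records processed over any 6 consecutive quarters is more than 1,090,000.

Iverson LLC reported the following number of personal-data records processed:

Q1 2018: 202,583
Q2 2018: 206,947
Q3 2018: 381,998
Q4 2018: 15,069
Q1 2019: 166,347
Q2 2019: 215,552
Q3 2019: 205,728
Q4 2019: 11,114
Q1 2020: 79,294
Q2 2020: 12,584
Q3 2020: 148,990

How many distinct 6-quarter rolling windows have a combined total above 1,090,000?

2

Q1 2018–Q2 2019: 202,583 + 206,947 + 381,998 + 15,069 + 166,347 + 215,552 = 1,188,496 (over)
Q2 2018–Q3 2019: 206,947 + 381,998 + 15,069 + 166,347 + 215,552 + 205,728 = 1,191,641 (over)
Q3 2018–Q4 2019: 381,998 + 15,069 + 166,347 + 215,552 + 205,728 + 11,114 = 995,808 (under)
Q4 2018–Q1 2020: 15,069 + 166,347 + 215,552 + 205,728 + 11,114 + 79,294 = 693,104 (under)
Q1 2019–Q2 2020: 166,347 + 215,552 + 205,728 + 11,114 + 79,294 + 12,584 = 690,619 (under)
Q2 2019–Q3 2020: 215,552 + 205,728 + 11,114 + 79,294 + 12,584 + 148,990 = 673,262 (under)
2 windows exceed the threshold.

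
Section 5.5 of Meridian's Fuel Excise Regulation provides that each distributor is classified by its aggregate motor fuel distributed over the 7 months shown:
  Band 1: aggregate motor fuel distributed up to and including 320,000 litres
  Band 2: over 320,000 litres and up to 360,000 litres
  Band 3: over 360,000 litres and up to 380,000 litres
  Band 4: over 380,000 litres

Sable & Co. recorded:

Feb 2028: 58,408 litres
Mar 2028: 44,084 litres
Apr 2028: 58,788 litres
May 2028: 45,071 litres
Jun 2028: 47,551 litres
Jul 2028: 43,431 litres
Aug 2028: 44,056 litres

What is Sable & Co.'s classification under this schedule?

Aggregate motor fuel distributed: 58,408 litres + 44,084 litres + 58,788 litres + 45,071 litres + 47,551 litres + 43,431 litres + 44,056 litres = 341,389 litres.
320,000 litres < 341,389 litres ≤ 360,000 litres, so Band 2 applies.

Band 2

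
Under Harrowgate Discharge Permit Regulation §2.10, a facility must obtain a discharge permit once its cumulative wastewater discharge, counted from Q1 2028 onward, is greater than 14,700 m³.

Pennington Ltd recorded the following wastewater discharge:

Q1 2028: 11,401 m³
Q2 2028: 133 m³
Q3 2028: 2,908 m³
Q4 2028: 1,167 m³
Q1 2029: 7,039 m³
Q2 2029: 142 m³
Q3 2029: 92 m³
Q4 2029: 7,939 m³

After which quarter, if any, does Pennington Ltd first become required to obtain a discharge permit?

Through Q1 2028: 11,401 m³
Through Q2 2028: 11,534 m³
Through Q3 2028: 14,442 m³
Through Q4 2028: 15,609 m³ ← exceeds threshold

Q4 2028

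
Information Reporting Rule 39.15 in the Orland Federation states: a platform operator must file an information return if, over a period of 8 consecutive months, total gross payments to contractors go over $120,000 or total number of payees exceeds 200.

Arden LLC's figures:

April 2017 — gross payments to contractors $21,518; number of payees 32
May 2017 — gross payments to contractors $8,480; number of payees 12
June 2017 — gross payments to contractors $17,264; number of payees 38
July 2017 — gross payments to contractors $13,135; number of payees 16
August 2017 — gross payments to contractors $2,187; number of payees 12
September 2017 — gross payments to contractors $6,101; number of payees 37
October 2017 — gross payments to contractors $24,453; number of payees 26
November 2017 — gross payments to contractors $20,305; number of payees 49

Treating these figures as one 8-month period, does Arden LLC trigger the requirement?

Yes

Total gross payments to contractors: $21,518 + $8,480 + $17,264 + $13,135 + $2,187 + $6,101 + $24,453 + $20,305 = $113,443 (≤ $120,000).
Total number of payees: 32 + 12 + 38 + 16 + 12 + 37 + 26 + 49 = 222 (> 200).
The test is 'or': at least one threshold is exceeded.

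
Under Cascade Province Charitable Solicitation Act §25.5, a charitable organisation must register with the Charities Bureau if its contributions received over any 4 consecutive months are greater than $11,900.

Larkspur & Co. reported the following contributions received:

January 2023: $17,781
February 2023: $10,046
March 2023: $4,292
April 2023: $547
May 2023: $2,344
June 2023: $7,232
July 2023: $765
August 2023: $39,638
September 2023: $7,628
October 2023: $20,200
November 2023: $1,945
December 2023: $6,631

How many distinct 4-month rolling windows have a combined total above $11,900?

January 2023–April 2023: $17,781 + $10,046 + $4,292 + $547 = $32,666 (over)
February 2023–May 2023: $10,046 + $4,292 + $547 + $2,344 = $17,229 (over)
March 2023–June 2023: $4,292 + $547 + $2,344 + $7,232 = $14,415 (over)
April 2023–July 2023: $547 + $2,344 + $7,232 + $765 = $10,888 (under)
May 2023–August 2023: $2,344 + $7,232 + $765 + $39,638 = $49,979 (over)
June 2023–September 2023: $7,232 + $765 + $39,638 + $7,628 = $55,263 (over)
July 2023–October 2023: $765 + $39,638 + $7,628 + $20,200 = $68,231 (over)
August 2023–November 2023: $39,638 + $7,628 + $20,200 + $1,945 = $69,411 (over)
September 2023–December 2023: $7,628 + $20,200 + $1,945 + $6,631 = $36,404 (over)
8 windows exceed the threshold.

8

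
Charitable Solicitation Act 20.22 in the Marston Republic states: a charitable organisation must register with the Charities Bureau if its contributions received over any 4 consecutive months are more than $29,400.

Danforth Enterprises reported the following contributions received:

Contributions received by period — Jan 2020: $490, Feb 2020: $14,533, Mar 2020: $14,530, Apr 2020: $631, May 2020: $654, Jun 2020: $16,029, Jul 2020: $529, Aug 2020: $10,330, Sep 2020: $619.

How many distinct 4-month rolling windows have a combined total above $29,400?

3

Jan 2020–Apr 2020: $490 + $14,533 + $14,530 + $631 = $30,184 (over)
Feb 2020–May 2020: $14,533 + $14,530 + $631 + $654 = $30,348 (over)
Mar 2020–Jun 2020: $14,530 + $631 + $654 + $16,029 = $31,844 (over)
Apr 2020–Jul 2020: $631 + $654 + $16,029 + $529 = $17,843 (under)
May 2020–Aug 2020: $654 + $16,029 + $529 + $10,330 = $27,542 (under)
Jun 2020–Sep 2020: $16,029 + $529 + $10,330 + $619 = $27,507 (under)
3 windows exceed the threshold.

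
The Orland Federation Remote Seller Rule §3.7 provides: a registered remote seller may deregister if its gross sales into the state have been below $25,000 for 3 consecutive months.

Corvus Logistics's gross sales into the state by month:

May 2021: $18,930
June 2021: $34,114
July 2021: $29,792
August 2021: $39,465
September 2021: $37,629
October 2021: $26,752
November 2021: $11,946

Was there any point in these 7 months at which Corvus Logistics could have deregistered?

No

Months below $25,000: May 2021, November 2021.
Longest run of consecutive months below the threshold: 1.
1 < 3, so Corvus Logistics never became eligible.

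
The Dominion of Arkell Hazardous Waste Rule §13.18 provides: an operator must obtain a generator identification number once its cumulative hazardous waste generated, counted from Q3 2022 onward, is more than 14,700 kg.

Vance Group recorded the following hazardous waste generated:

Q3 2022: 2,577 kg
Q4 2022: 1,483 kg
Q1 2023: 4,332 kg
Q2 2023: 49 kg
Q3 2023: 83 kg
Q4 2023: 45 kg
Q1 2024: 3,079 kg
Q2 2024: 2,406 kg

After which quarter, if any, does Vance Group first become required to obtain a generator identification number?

Through Q3 2022: 2,577 kg
Through Q4 2022: 4,060 kg
Through Q1 2023: 8,392 kg
Through Q2 2023: 8,441 kg
Through Q3 2023: 8,524 kg
Through Q4 2023: 8,569 kg
Through Q1 2024: 11,648 kg
Through Q2 2024: 14,054 kg
Final cumulative total 14,054 kg ≤ 14,700 kg; the threshold is never exceeded.

Not triggered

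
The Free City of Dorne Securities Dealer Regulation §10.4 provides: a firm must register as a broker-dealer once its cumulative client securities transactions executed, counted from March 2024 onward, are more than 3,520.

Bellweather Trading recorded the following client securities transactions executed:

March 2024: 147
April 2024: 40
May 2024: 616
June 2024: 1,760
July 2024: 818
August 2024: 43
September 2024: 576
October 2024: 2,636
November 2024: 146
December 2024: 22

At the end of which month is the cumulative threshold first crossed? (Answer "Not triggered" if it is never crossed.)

Through March 2024: 147
Through April 2024: 187
Through May 2024: 803
Through June 2024: 2,563
Through July 2024: 3,381
Through August 2024: 3,424
Through September 2024: 4,000 ← exceeds threshold

September 2024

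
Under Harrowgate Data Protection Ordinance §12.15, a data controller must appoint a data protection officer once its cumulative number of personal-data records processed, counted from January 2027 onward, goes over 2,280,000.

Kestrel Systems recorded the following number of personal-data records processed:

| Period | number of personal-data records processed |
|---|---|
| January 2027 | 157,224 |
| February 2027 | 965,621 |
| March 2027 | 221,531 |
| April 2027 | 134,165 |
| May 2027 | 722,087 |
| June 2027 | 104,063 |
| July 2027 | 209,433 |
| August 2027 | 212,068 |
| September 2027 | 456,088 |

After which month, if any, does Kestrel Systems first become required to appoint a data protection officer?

Through January 2027: 157,224
Through February 2027: 1,122,845
Through March 2027: 1,344,376
Through April 2027: 1,478,541
Through May 2027: 2,200,628
Through June 2027: 2,304,691 ← exceeds threshold

June 2027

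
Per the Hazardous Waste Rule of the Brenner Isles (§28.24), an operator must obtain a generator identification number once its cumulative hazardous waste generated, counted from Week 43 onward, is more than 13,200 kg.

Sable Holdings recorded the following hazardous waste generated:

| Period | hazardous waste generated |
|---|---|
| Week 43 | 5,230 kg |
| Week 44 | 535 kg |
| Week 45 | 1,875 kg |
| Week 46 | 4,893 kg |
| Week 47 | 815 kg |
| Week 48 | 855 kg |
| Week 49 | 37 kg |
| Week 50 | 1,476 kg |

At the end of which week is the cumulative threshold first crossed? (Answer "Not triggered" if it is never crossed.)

Week 47

Through Week 43: 5,230 kg
Through Week 44: 5,765 kg
Through Week 45: 7,640 kg
Through Week 46: 12,533 kg
Through Week 47: 13,348 kg ← exceeds threshold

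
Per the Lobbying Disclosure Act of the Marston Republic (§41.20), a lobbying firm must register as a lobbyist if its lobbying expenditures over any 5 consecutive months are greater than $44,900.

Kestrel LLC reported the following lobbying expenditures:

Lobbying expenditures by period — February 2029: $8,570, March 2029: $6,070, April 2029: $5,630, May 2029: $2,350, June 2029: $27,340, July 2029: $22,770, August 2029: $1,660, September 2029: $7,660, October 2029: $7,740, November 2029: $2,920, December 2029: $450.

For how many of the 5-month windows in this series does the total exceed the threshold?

5

February 2029–June 2029: $8,570 + $6,070 + $5,630 + $2,350 + $27,340 = $49,960 (over)
March 2029–July 2029: $6,070 + $5,630 + $2,350 + $27,340 + $22,770 = $64,160 (over)
April 2029–August 2029: $5,630 + $2,350 + $27,340 + $22,770 + $1,660 = $59,750 (over)
May 2029–September 2029: $2,350 + $27,340 + $22,770 + $1,660 + $7,660 = $61,780 (over)
June 2029–October 2029: $27,340 + $22,770 + $1,660 + $7,660 + $7,740 = $67,170 (over)
July 2029–November 2029: $22,770 + $1,660 + $7,660 + $7,740 + $2,920 = $42,750 (under)
August 2029–December 2029: $1,660 + $7,660 + $7,740 + $2,920 + $450 = $20,430 (under)
5 windows exceed the threshold.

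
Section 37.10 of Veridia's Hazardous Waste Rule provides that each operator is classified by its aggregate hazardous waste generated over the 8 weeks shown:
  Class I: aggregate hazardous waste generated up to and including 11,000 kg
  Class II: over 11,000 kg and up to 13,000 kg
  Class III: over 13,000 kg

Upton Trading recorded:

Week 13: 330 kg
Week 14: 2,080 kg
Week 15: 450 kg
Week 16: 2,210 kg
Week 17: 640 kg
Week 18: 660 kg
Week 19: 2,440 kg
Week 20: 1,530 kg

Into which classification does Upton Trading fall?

Aggregate hazardous waste generated: 330 kg + 2,080 kg + 450 kg + 2,210 kg + 640 kg + 660 kg + 2,440 kg + 1,530 kg = 10,340 kg.
10,340 kg ≤ 11,000 kg, so Class I applies.

Class I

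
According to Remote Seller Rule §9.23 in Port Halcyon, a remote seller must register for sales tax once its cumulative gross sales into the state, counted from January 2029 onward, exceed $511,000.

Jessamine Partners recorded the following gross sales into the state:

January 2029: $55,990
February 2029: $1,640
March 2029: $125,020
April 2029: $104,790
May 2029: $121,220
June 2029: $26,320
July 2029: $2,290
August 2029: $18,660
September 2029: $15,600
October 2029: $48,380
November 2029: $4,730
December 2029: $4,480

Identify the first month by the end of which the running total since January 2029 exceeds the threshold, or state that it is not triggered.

October 2029

Through January 2029: $55,990
Through February 2029: $57,630
Through March 2029: $182,650
Through April 2029: $287,440
Through May 2029: $408,660
Through June 2029: $434,980
Through July 2029: $437,270
Through August 2029: $455,930
Through September 2029: $471,530
Through October 2029: $519,910 ← exceeds threshold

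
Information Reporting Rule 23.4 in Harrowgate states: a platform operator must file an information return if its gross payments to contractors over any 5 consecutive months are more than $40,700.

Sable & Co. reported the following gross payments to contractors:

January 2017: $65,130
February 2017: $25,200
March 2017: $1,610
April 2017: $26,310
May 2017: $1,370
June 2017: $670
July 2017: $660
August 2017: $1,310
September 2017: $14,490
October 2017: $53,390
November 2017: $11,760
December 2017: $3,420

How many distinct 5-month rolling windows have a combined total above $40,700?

5

January 2017–May 2017: $65,130 + $25,200 + $1,610 + $26,310 + $1,370 = $119,620 (over)
February 2017–June 2017: $25,200 + $1,610 + $26,310 + $1,370 + $670 = $55,160 (over)
March 2017–July 2017: $1,610 + $26,310 + $1,370 + $670 + $660 = $30,620 (under)
April 2017–August 2017: $26,310 + $1,370 + $670 + $660 + $1,310 = $30,320 (under)
May 2017–September 2017: $1,370 + $670 + $660 + $1,310 + $14,490 = $18,500 (under)
June 2017–October 2017: $670 + $660 + $1,310 + $14,490 + $53,390 = $70,520 (over)
July 2017–November 2017: $660 + $1,310 + $14,490 + $53,390 + $11,760 = $81,610 (over)
August 2017–December 2017: $1,310 + $14,490 + $53,390 + $11,760 + $3,420 = $84,370 (over)
5 windows exceed the threshold.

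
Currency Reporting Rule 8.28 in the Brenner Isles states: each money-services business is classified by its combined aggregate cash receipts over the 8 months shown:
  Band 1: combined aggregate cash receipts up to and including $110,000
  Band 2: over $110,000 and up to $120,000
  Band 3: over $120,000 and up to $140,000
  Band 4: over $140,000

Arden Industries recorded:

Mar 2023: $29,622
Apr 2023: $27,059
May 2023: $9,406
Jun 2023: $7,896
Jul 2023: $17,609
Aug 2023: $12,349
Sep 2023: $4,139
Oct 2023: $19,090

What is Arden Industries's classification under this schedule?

Band 3

Combined aggregate cash receipts: $29,622 + $27,059 + $9,406 + $7,896 + $17,609 + $12,349 + $4,139 + $19,090 = $127,170.
$120,000 < $127,170 ≤ $140,000, so Band 3 applies.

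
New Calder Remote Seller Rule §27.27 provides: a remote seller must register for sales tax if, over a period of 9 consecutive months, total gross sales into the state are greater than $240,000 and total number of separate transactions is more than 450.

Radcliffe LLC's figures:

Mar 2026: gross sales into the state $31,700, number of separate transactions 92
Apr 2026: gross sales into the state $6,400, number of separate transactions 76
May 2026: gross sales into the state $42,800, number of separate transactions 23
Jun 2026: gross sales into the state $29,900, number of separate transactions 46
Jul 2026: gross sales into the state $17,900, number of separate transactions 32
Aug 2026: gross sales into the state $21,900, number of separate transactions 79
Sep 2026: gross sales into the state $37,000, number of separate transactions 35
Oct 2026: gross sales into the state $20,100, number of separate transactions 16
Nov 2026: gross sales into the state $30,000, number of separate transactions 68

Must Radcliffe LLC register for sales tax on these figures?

Total gross sales into the state: $31,700 + $6,400 + $42,800 + $29,900 + $17,900 + $21,900 + $37,000 + $20,100 + $30,000 = $237,700 (≤ $240,000).
Total number of separate transactions: 92 + 76 + 23 + 46 + 32 + 79 + 35 + 16 + 68 = 467 (> 450).
The test is 'and': the rule requires both, and at least one is not exceeded.

No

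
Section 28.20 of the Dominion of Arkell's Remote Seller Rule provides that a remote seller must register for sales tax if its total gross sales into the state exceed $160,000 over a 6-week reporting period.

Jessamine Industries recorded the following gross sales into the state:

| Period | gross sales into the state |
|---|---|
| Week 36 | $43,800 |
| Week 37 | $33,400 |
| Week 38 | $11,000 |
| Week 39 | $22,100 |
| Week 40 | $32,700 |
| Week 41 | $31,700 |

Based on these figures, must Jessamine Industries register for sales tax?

Total gross sales into the state: $43,800 + $33,400 + $11,000 + $22,100 + $32,700 + $31,700 = $174,700.
$174,700 > $160,000, so the threshold is exceeded.

Yes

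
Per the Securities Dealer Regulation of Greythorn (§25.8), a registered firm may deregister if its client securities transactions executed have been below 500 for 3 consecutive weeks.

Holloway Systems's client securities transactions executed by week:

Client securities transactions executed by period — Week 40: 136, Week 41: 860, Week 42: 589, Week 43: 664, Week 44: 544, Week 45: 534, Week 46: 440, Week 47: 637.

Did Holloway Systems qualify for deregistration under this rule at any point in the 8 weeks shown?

Weeks below 500: Week 40, Week 46.
Longest run of consecutive weeks below the threshold: 1.
1 < 3, so Holloway Systems never became eligible.

No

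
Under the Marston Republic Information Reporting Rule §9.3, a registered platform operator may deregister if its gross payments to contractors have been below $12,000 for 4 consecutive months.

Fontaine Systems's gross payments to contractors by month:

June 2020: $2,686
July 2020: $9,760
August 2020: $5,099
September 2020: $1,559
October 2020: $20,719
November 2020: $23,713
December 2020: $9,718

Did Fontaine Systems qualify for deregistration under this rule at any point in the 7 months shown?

Months below $12,000: June 2020, July 2020, August 2020, September 2020, December 2020.
Longest run of consecutive months below the threshold: 4.
4 ≥ 4, so Fontaine Systems became eligible.

Yes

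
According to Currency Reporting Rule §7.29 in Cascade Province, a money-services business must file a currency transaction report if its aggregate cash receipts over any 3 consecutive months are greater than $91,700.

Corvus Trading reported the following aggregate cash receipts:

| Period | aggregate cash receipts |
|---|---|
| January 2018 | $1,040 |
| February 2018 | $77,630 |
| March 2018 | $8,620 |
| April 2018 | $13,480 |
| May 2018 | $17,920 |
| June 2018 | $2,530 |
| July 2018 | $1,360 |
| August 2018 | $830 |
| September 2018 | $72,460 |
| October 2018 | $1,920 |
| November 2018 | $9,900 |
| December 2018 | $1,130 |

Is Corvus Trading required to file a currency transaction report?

January 2018–March 2018: $1,040 + $77,630 + $8,620 = $87,290 (under)
February 2018–April 2018: $77,630 + $8,620 + $13,480 = $99,730 (over)
March 2018–May 2018: $8,620 + $13,480 + $17,920 = $40,020 (under)
April 2018–June 2018: $13,480 + $17,920 + $2,530 = $33,930 (under)
May 2018–July 2018: $17,920 + $2,530 + $1,360 = $21,810 (under)
June 2018–August 2018: $2,530 + $1,360 + $830 = $4,720 (under)
July 2018–September 2018: $1,360 + $830 + $72,460 = $74,650 (under)
August 2018–October 2018: $830 + $72,460 + $1,920 = $75,210 (under)
September 2018–November 2018: $72,460 + $1,920 + $9,900 = $84,280 (under)
October 2018–December 2018: $1,920 + $9,900 + $1,130 = $12,950 (under)
At least one window exceeds $91,700.

Yes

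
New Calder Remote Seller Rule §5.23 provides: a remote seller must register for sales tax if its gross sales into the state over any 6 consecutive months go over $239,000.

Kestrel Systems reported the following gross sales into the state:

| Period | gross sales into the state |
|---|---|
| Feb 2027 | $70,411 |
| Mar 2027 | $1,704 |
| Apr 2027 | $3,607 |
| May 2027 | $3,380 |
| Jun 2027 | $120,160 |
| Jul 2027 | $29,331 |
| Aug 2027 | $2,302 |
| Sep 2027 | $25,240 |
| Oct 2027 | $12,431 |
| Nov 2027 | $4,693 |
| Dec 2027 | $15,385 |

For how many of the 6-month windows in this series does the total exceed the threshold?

0

Feb 2027–Jul 2027: $70,411 + $1,704 + $3,607 + $3,380 + $120,160 + $29,331 = $228,593 (under)
Mar 2027–Aug 2027: $1,704 + $3,607 + $3,380 + $120,160 + $29,331 + $2,302 = $160,484 (under)
Apr 2027–Sep 2027: $3,607 + $3,380 + $120,160 + $29,331 + $2,302 + $25,240 = $184,020 (under)
May 2027–Oct 2027: $3,380 + $120,160 + $29,331 + $2,302 + $25,240 + $12,431 = $192,844 (under)
Jun 2027–Nov 2027: $120,160 + $29,331 + $2,302 + $25,240 + $12,431 + $4,693 = $194,157 (under)
Jul 2027–Dec 2027: $29,331 + $2,302 + $25,240 + $12,431 + $4,693 + $15,385 = $89,382 (under)
0 windows exceed the threshold.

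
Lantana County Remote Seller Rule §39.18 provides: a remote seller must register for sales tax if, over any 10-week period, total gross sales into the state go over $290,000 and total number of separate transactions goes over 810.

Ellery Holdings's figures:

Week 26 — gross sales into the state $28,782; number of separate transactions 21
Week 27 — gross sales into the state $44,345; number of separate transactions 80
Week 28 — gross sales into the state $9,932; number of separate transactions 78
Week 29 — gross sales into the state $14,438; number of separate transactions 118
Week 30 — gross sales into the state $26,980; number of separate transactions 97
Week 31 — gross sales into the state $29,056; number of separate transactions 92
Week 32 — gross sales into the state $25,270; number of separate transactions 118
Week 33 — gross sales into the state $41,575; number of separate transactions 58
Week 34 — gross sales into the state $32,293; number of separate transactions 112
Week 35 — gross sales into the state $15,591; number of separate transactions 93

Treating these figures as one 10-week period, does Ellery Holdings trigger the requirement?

No

Total gross sales into the state: $28,782 + $44,345 + $9,932 + $14,438 + $26,980 + $29,056 + $25,270 + $41,575 + $32,293 + $15,591 = $268,262 (≤ $290,000).
Total number of separate transactions: 21 + 80 + 78 + 118 + 97 + 92 + 118 + 58 + 112 + 93 = 867 (> 810).
The test is 'and': the rule requires both, and at least one is not exceeded.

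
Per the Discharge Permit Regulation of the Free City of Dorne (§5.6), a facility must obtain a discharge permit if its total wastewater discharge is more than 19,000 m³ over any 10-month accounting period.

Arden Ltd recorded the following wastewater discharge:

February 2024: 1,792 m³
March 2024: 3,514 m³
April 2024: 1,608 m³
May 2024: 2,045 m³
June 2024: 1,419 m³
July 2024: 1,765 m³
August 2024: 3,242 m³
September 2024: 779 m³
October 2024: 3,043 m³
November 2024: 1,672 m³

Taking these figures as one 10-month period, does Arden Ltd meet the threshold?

Total wastewater discharge: 1,792 m³ + 3,514 m³ + 1,608 m³ + 2,045 m³ + 1,419 m³ + 1,765 m³ + 3,242 m³ + 779 m³ + 3,043 m³ + 1,672 m³ = 20,879 m³.
20,879 m³ > 19,000 m³, so the threshold is exceeded.

Yes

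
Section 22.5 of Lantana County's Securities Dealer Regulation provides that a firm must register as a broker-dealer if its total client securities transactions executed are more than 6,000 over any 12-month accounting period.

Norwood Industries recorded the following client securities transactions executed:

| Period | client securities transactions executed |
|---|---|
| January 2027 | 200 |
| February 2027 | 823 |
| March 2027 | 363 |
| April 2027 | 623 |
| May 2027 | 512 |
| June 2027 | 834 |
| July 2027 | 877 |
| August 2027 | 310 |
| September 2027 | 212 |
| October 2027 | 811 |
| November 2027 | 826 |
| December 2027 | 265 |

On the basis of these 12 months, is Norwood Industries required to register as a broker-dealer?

Total client securities transactions executed: 200 + 823 + 363 + 623 + 512 + 834 + 877 + 310 + 212 + 811 + 826 + 265 = 6,656.
6,656 > 6,000, so the threshold is exceeded.

Yes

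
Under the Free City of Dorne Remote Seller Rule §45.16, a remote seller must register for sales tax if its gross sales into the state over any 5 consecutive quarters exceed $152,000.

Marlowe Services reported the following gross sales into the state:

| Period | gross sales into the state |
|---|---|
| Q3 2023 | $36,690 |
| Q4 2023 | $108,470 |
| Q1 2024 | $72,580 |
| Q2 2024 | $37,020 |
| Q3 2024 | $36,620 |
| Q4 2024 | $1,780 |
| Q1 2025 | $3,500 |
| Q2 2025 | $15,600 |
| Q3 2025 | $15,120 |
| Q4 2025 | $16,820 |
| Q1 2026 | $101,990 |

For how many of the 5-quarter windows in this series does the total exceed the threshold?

3

Q3 2023–Q3 2024: $36,690 + $108,470 + $72,580 + $37,020 + $36,620 = $291,380 (over)
Q4 2023–Q4 2024: $108,470 + $72,580 + $37,020 + $36,620 + $1,780 = $256,470 (over)
Q1 2024–Q1 2025: $72,580 + $37,020 + $36,620 + $1,780 + $3,500 = $151,500 (under)
Q2 2024–Q2 2025: $37,020 + $36,620 + $1,780 + $3,500 + $15,600 = $94,520 (under)
Q3 2024–Q3 2025: $36,620 + $1,780 + $3,500 + $15,600 + $15,120 = $72,620 (under)
Q4 2024–Q4 2025: $1,780 + $3,500 + $15,600 + $15,120 + $16,820 = $52,820 (under)
Q1 2025–Q1 2026: $3,500 + $15,600 + $15,120 + $16,820 + $101,990 = $153,030 (over)
3 windows exceed the threshold.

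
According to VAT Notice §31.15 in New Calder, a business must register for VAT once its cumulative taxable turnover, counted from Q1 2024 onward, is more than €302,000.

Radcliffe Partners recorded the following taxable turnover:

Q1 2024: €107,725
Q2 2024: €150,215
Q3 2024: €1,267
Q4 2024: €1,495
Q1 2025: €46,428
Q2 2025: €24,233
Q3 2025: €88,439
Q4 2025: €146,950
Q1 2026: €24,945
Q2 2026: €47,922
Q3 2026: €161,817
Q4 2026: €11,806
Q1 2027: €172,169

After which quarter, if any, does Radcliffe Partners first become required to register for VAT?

Q1 2025

Through Q1 2024: €107,725
Through Q2 2024: €257,940
Through Q3 2024: €259,207
Through Q4 2024: €260,702
Through Q1 2025: €307,130 ← exceeds threshold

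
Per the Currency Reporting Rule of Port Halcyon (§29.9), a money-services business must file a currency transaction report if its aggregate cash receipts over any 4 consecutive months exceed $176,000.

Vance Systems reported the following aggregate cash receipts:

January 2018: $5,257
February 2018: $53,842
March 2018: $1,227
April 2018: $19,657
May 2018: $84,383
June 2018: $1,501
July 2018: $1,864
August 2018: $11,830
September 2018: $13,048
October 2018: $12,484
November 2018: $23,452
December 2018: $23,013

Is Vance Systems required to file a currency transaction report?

January 2018–April 2018: $5,257 + $53,842 + $1,227 + $19,657 = $79,983 (under)
February 2018–May 2018: $53,842 + $1,227 + $19,657 + $84,383 = $159,109 (under)
March 2018–June 2018: $1,227 + $19,657 + $84,383 + $1,501 = $106,768 (under)
April 2018–July 2018: $19,657 + $84,383 + $1,501 + $1,864 = $107,405 (under)
May 2018–August 2018: $84,383 + $1,501 + $1,864 + $11,830 = $99,578 (under)
June 2018–September 2018: $1,501 + $1,864 + $11,830 + $13,048 = $28,243 (under)
July 2018–October 2018: $1,864 + $11,830 + $13,048 + $12,484 = $39,226 (under)
August 2018–November 2018: $11,830 + $13,048 + $12,484 + $23,452 = $60,814 (under)
September 2018–December 2018: $13,048 + $12,484 + $23,452 + $23,013 = $71,997 (under)
No window exceeds $176,000.

No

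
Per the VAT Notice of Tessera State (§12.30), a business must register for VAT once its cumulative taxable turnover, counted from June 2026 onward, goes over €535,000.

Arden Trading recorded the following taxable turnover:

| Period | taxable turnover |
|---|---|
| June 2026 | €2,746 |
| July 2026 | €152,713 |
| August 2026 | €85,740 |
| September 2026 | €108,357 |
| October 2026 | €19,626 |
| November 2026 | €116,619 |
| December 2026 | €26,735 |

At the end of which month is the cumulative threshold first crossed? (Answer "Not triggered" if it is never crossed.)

Not triggered

Through June 2026: €2,746
Through July 2026: €155,459
Through August 2026: €241,199
Through September 2026: €349,556
Through October 2026: €369,182
Through November 2026: €485,801
Through December 2026: €512,536
Final cumulative total €512,536 ≤ €535,000; the threshold is never exceeded.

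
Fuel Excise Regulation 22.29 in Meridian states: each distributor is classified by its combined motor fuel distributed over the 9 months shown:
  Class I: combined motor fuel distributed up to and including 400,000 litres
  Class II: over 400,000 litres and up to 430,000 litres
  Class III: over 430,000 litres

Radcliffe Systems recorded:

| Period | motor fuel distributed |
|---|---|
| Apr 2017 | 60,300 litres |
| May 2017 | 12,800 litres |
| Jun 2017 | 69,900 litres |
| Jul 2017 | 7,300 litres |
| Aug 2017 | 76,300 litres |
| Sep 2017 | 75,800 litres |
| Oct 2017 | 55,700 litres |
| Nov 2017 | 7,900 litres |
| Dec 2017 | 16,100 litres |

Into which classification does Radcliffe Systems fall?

Class I

Combined motor fuel distributed: 60,300 litres + 12,800 litres + 69,900 litres + 7,300 litres + 76,300 litres + 75,800 litres + 55,700 litres + 7,900 litres + 16,100 litres = 382,100 litres.
382,100 litres ≤ 400,000 litres, so Class I applies.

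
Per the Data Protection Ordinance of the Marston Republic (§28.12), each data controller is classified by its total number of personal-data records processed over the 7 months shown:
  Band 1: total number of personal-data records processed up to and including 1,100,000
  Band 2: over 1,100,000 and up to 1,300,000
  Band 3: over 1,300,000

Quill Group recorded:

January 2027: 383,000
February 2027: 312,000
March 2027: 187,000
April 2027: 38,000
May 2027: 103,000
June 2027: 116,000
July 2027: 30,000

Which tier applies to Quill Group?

Total number of personal-data records processed: 383,000 + 312,000 + 187,000 + 38,000 + 103,000 + 116,000 + 30,000 = 1,169,000.
1,100,000 < 1,169,000 ≤ 1,300,000, so Band 2 applies.

Band 2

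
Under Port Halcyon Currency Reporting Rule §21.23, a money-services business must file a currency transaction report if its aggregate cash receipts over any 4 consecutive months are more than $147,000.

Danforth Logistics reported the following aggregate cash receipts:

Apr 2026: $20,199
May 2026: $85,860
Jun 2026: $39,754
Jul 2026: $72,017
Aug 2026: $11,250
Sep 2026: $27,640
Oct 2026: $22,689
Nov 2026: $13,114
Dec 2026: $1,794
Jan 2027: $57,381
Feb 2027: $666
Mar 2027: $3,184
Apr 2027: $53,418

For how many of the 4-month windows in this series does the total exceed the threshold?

3

Apr 2026–Jul 2026: $20,199 + $85,860 + $39,754 + $72,017 = $217,830 (over)
May 2026–Aug 2026: $85,860 + $39,754 + $72,017 + $11,250 = $208,881 (over)
Jun 2026–Sep 2026: $39,754 + $72,017 + $11,250 + $27,640 = $150,661 (over)
Jul 2026–Oct 2026: $72,017 + $11,250 + $27,640 + $22,689 = $133,596 (under)
Aug 2026–Nov 2026: $11,250 + $27,640 + $22,689 + $13,114 = $74,693 (under)
Sep 2026–Dec 2026: $27,640 + $22,689 + $13,114 + $1,794 = $65,237 (under)
Oct 2026–Jan 2027: $22,689 + $13,114 + $1,794 + $57,381 = $94,978 (under)
Nov 2026–Feb 2027: $13,114 + $1,794 + $57,381 + $666 = $72,955 (under)
Dec 2026–Mar 2027: $1,794 + $57,381 + $666 + $3,184 = $63,025 (under)
Jan 2027–Apr 2027: $57,381 + $666 + $3,184 + $53,418 = $114,649 (under)
3 windows exceed the threshold.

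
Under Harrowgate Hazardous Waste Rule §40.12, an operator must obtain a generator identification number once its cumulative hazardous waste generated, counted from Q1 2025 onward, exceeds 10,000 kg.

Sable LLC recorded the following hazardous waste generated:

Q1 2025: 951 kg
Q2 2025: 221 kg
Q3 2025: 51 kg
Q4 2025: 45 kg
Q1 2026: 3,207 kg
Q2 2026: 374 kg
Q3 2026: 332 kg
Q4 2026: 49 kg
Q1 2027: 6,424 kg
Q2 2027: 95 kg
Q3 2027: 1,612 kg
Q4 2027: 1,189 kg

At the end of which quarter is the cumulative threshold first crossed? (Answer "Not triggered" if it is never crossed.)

Through Q1 2025: 951 kg
Through Q2 2025: 1,172 kg
Through Q3 2025: 1,223 kg
Through Q4 2025: 1,268 kg
Through Q1 2026: 4,475 kg
Through Q2 2026: 4,849 kg
Through Q3 2026: 5,181 kg
Through Q4 2026: 5,230 kg
Through Q1 2027: 11,654 kg ← exceeds threshold

Q1 2027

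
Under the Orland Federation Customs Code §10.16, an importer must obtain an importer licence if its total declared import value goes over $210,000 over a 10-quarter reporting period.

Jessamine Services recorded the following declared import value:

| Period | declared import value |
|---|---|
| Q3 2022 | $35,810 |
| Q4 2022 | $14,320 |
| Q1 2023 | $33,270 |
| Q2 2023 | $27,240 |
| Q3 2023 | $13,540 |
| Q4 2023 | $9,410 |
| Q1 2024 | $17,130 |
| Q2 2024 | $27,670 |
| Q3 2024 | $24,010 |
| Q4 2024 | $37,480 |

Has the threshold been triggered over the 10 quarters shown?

Yes

Total declared import value: $35,810 + $14,320 + $33,270 + $27,240 + $13,540 + $9,410 + $17,130 + $27,670 + $24,010 + $37,480 = $239,880.
$239,880 > $210,000, so the threshold is exceeded.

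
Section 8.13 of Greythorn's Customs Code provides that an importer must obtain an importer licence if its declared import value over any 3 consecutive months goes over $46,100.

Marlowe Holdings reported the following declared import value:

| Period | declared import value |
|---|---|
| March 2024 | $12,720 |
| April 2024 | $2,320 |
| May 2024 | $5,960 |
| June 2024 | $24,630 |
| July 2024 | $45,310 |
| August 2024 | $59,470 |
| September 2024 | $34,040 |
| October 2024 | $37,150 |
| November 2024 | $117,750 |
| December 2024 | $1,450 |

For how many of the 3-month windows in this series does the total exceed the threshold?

6

March 2024–May 2024: $12,720 + $2,320 + $5,960 = $21,000 (under)
April 2024–June 2024: $2,320 + $5,960 + $24,630 = $32,910 (under)
May 2024–July 2024: $5,960 + $24,630 + $45,310 = $75,900 (over)
June 2024–August 2024: $24,630 + $45,310 + $59,470 = $129,410 (over)
July 2024–September 2024: $45,310 + $59,470 + $34,040 = $138,820 (over)
August 2024–October 2024: $59,470 + $34,040 + $37,150 = $130,660 (over)
September 2024–November 2024: $34,040 + $37,150 + $117,750 = $188,940 (over)
October 2024–December 2024: $37,150 + $117,750 + $1,450 = $156,350 (over)
6 windows exceed the threshold.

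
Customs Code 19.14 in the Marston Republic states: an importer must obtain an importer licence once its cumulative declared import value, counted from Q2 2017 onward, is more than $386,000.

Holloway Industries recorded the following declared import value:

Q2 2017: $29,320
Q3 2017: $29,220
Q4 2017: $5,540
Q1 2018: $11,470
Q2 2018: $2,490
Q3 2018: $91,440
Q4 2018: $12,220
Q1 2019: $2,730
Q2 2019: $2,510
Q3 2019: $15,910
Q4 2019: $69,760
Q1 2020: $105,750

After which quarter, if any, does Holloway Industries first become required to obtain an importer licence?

Through Q2 2017: $29,320
Through Q3 2017: $58,540
Through Q4 2017: $64,080
Through Q1 2018: $75,550
Through Q2 2018: $78,040
Through Q3 2018: $169,480
Through Q4 2018: $181,700
Through Q1 2019: $184,430
Through Q2 2019: $186,940
Through Q3 2019: $202,850
Through Q4 2019: $272,610
Through Q1 2020: $378,360
Final cumulative total $378,360 ≤ $386,000; the threshold is never exceeded.

Not triggered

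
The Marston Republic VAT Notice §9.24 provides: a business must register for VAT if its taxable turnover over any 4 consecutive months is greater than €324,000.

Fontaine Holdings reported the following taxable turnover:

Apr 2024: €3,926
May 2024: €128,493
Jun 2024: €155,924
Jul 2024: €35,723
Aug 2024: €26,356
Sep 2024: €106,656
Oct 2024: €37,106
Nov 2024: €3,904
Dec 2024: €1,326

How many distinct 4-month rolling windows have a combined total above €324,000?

Apr 2024–Jul 2024: €3,926 + €128,493 + €155,924 + €35,723 = €324,066 (over)
May 2024–Aug 2024: €128,493 + €155,924 + €35,723 + €26,356 = €346,496 (over)
Jun 2024–Sep 2024: €155,924 + €35,723 + €26,356 + €106,656 = €324,659 (over)
Jul 2024–Oct 2024: €35,723 + €26,356 + €106,656 + €37,106 = €205,841 (under)
Aug 2024–Nov 2024: €26,356 + €106,656 + €37,106 + €3,904 = €174,022 (under)
Sep 2024–Dec 2024: €106,656 + €37,106 + €3,904 + €1,326 = €148,992 (under)
3 windows exceed the threshold.

3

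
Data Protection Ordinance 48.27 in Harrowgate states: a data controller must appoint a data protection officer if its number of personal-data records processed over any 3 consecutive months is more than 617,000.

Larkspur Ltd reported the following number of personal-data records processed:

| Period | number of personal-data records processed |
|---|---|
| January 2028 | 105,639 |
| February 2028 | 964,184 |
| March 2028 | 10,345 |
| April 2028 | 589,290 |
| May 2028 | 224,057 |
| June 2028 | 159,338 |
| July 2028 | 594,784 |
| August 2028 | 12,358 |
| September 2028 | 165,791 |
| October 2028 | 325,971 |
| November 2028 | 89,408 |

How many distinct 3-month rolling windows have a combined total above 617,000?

January 2028–March 2028: 105,639 + 964,184 + 10,345 = 1,080,168 (over)
February 2028–April 2028: 964,184 + 10,345 + 589,290 = 1,563,819 (over)
March 2028–May 2028: 10,345 + 589,290 + 224,057 = 823,692 (over)
April 2028–June 2028: 589,290 + 224,057 + 159,338 = 972,685 (over)
May 2028–July 2028: 224,057 + 159,338 + 594,784 = 978,179 (over)
June 2028–August 2028: 159,338 + 594,784 + 12,358 = 766,480 (over)
July 2028–September 2028: 594,784 + 12,358 + 165,791 = 772,933 (over)
August 2028–October 2028: 12,358 + 165,791 + 325,971 = 504,120 (under)
September 2028–November 2028: 165,791 + 325,971 + 89,408 = 581,170 (under)
7 windows exceed the threshold.

7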